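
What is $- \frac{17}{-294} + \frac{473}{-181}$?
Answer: $- \frac{135985}{53214} \approx -2.5554$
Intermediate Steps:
$- \frac{17}{-294} + \frac{473}{-181} = \left(-17\right) \left(- \frac{1}{294}\right) + 473 \left(- \frac{1}{181}\right) = \frac{17}{294} - \frac{473}{181} = - \frac{135985}{53214}$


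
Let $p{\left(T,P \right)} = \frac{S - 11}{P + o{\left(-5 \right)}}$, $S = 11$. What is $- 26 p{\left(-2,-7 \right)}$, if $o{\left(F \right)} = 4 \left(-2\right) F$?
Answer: $0$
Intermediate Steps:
$o{\left(F \right)} = - 8 F$
$p{\left(T,P \right)} = 0$ ($p{\left(T,P \right)} = \frac{11 - 11}{P - -40} = \frac{0}{P + 40} = \frac{0}{40 + P} = 0$)
$- 26 p{\left(-2,-7 \right)} = \left(-26\right) 0 = 0$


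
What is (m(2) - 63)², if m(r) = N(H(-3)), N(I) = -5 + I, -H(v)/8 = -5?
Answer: 784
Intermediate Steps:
H(v) = 40 (H(v) = -8*(-5) = 40)
m(r) = 35 (m(r) = -5 + 40 = 35)
(m(2) - 63)² = (35 - 63)² = (-28)² = 784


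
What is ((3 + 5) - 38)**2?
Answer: 900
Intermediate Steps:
((3 + 5) - 38)**2 = (8 - 38)**2 = (-30)**2 = 900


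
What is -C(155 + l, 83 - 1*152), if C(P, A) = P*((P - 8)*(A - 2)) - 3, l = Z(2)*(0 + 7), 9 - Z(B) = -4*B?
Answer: 5174767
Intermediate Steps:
Z(B) = 9 + 4*B (Z(B) = 9 - (-4)*B = 9 + 4*B)
l = 119 (l = (9 + 4*2)*(0 + 7) = (9 + 8)*7 = 17*7 = 119)
C(P, A) = -3 + P*(-8 + P)*(-2 + A) (C(P, A) = P*((-8 + P)*(-2 + A)) - 3 = P*(-8 + P)*(-2 + A) - 3 = -3 + P*(-8 + P)*(-2 + A))
-C(155 + l, 83 - 1*152) = -(-3 - 2*(155 + 119)² + 16*(155 + 119) + (83 - 1*152)*(155 + 119)² - 8*(83 - 1*152)*(155 + 119)) = -(-3 - 2*274² + 16*274 + (83 - 152)*274² - 8*(83 - 152)*274) = -(-3 - 2*75076 + 4384 - 69*75076 - 8*(-69)*274) = -(-3 - 150152 + 4384 - 5180244 + 151248) = -1*(-5174767) = 5174767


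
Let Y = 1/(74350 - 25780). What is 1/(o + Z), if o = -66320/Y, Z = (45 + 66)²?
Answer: -1/3221150079 ≈ -3.1045e-10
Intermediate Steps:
Y = 1/48570 ≈ 2.0589e-5
Z = 12321 (Z = 111² = 12321)
o = -3221162400 (o = -66320/1/48570 = -66320*48570 = -3221162400)
1/(o + Z) = 1/(-3221162400 + 12321) = 1/(-3221150079) = -1/3221150079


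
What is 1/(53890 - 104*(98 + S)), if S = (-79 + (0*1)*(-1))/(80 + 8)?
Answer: 11/481705 ≈ 2.2836e-5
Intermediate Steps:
S = -79/88 (S = (-79 + 0*(-1))/88 = (-79 + 0)*(1/88) = -79*1/88 = -79/88 ≈ -0.89773)
1/(53890 - 104*(98 + S)) = 1/(53890 - 104*(98 - 79/88)) = 1/(53890 - 104*8545/88) = 1/(53890 - 111085/11) = 1/(481705/11) = 11/481705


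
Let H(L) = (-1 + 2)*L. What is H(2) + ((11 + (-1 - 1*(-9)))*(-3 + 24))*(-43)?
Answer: -17155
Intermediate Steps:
H(L) = L (H(L) = 1*L = L)
H(2) + ((11 + (-1 - 1*(-9)))*(-3 + 24))*(-43) = 2 + ((11 + (-1 - 1*(-9)))*(-3 + 24))*(-43) = 2 + ((11 + (-1 + 9))*21)*(-43) = 2 + ((11 + 8)*21)*(-43) = 2 + (19*21)*(-43) = 2 + 399*(-43) = 2 - 17157 = -17155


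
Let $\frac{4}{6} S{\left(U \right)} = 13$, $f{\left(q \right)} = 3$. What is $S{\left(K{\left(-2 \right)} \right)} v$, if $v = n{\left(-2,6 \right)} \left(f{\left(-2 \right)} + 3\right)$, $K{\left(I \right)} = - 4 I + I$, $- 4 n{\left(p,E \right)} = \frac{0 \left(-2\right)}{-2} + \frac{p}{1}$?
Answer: $\frac{117}{2} \approx 58.5$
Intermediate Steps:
$n{\left(p,E \right)} = - \frac{p}{4}$ ($n{\left(p,E \right)} = - \frac{\frac{0 \left(-2\right)}{-2} + \frac{p}{1}}{4} = - \frac{0 \left(- \frac{1}{2}\right) + p 1}{4} = - \frac{0 + p}{4} = - \frac{p}{4}$)
$K{\left(I \right)} = - 3 I$
$S{\left(U \right)} = \frac{39}{2}$ ($S{\left(U \right)} = \frac{3}{2} \cdot 13 = \frac{39}{2}$)
$v = 3$ ($v = \left(- \frac{1}{4}\right) \left(-2\right) \left(3 + 3\right) = \frac{1}{2} \cdot 6 = 3$)
$S{\left(K{\left(-2 \right)} \right)} v = \frac{39}{2} \cdot 3 = \frac{117}{2}$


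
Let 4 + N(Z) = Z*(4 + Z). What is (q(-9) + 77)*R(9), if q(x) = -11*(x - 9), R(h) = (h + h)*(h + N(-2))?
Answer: 4950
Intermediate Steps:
N(Z) = -4 + Z*(4 + Z)
R(h) = 2*h*(-8 + h) (R(h) = (h + h)*(h + (-4 + (-2)**2 + 4*(-2))) = (2*h)*(h + (-4 + 4 - 8)) = (2*h)*(h - 8) = (2*h)*(-8 + h) = 2*h*(-8 + h))
q(x) = 99 - 11*x (q(x) = -11*(-9 + x) = 99 - 11*x)
(q(-9) + 77)*R(9) = ((99 - 11*(-9)) + 77)*(2*9*(-8 + 9)) = ((99 + 99) + 77)*(2*9*1) = (198 + 77)*18 = 275*18 = 4950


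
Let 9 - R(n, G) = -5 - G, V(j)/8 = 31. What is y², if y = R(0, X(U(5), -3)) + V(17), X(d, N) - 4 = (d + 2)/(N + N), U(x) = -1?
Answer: 2544025/36 ≈ 70667.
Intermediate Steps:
V(j) = 248 (V(j) = 8*31 = 248)
X(d, N) = 4 + (2 + d)/(2*N) (X(d, N) = 4 + (d + 2)/(N + N) = 4 + (2 + d)/((2*N)) = 4 + (2 + d)*(1/(2*N)) = 4 + (2 + d)/(2*N))
R(n, G) = 14 + G (R(n, G) = 9 - (-5 - G) = 9 + (5 + G) = 14 + G)
y = 1595/6 (y = (14 + (½)*(2 - 1 + 8*(-3))/(-3)) + 248 = (14 + (½)*(-⅓)*(2 - 1 - 24)) + 248 = (14 + (½)*(-⅓)*(-23)) + 248 = (14 + 23/6) + 248 = 107/6 + 248 = 1595/6 ≈ 265.83)
y² = (1595/6)² = 2544025/36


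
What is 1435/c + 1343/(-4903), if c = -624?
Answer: -7873837/3059472 ≈ -2.5736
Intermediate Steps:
1435/c + 1343/(-4903) = 1435/(-624) + 1343/(-4903) = 1435*(-1/624) + 1343*(-1/4903) = -1435/624 - 1343/4903 = -7873837/3059472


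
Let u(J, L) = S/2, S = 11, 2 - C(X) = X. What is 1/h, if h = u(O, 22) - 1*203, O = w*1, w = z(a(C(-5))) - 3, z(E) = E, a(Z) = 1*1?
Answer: -2/395 ≈ -0.0050633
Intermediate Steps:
C(X) = 2 - X
a(Z) = 1
w = -2 (w = 1 - 3 = -2)
O = -2 (O = -2*1 = -2)
u(J, L) = 11/2
h = -395/2 (h = 11/2 - 1*203 = 11/2 - 203 = -395/2 ≈ -197.50)
1/h = 1/(-395/2) = -2/395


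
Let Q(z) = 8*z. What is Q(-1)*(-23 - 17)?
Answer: 320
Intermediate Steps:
Q(-1)*(-23 - 17) = (8*(-1))*(-23 - 17) = -8*(-40) = 320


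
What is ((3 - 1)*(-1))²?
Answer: 4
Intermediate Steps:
((3 - 1)*(-1))² = (2*(-1))² = (-2)² = 4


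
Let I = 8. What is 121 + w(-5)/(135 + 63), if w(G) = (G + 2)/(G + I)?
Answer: 23957/198 ≈ 120.99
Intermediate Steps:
w(G) = (2 + G)/(8 + G) (w(G) = (G + 2)/(G + 8) = (2 + G)/(8 + G))
121 + w(-5)/(135 + 63) = 121 + ((2 - 5)/(8 - 5))/(135 + 63) = 121 + (-3/3)/198 = 121 + ((⅓)*(-3))/198 = 121 + (1/198)*(-1) = 121 - 1/198 = 23957/198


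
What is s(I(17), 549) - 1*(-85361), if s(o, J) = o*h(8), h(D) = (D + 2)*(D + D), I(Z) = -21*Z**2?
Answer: -885679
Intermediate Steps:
h(D) = 2*D*(2 + D) (h(D) = (2 + D)*(2*D) = 2*D*(2 + D))
s(o, J) = 160*o (s(o, J) = o*(2*8*(2 + 8)) = o*(2*8*10) = o*160 = 160*o)
s(I(17), 549) - 1*(-85361) = 160*(-21*17**2) - 1*(-85361) = 160*(-21*289) + 85361 = 160*(-6069) + 85361 = -971040 + 85361 = -885679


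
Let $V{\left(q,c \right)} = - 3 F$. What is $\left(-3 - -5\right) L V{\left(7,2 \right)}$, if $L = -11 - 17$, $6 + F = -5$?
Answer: $-1848$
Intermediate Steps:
$F = -11$ ($F = -6 - 5 = -11$)
$L = -28$
$V{\left(q,c \right)} = 33$ ($V{\left(q,c \right)} = \left(-3\right) \left(-11\right) = 33$)
$\left(-3 - -5\right) L V{\left(7,2 \right)} = \left(-3 - -5\right) \left(-28\right) 33 = \left(-3 + 5\right) \left(-28\right) 33 = 2 \left(-28\right) 33 = \left(-56\right) 33 = -1848$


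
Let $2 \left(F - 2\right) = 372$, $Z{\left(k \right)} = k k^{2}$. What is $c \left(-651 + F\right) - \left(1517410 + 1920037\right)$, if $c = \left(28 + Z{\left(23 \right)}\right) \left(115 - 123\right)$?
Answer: $41732833$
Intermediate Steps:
$Z{\left(k \right)} = k^{3}$
$F = 188$ ($F = 2 + \frac{1}{2} \cdot 372 = 2 + 186 = 188$)
$c = -97560$ ($c = \left(28 + 23^{3}\right) \left(115 - 123\right) = \left(28 + 12167\right) \left(-8\right) = 12195 \left(-8\right) = -97560$)
$c \left(-651 + F\right) - \left(1517410 + 1920037\right) = - 97560 \left(-651 + 188\right) - \left(1517410 + 1920037\right) = \left(-97560\right) \left(-463\right) - 3437447 = 45170280 - 3437447 = 41732833$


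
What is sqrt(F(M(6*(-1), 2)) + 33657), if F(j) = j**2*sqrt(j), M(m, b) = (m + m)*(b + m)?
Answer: sqrt(33657 + 9216*sqrt(3)) ≈ 222.75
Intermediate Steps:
M(m, b) = 2*m*(b + m) (M(m, b) = (2*m)*(b + m) = 2*m*(b + m))
F(j) = j**(5/2)
sqrt(F(M(6*(-1), 2)) + 33657) = sqrt((2*(6*(-1))*(2 + 6*(-1)))**(5/2) + 33657) = sqrt((2*(-6)*(2 - 6))**(5/2) + 33657) = sqrt((2*(-6)*(-4))**(5/2) + 33657) = sqrt(48**(5/2) + 33657) = sqrt(9216*sqrt(3) + 33657) = sqrt(33657 + 9216*sqrt(3))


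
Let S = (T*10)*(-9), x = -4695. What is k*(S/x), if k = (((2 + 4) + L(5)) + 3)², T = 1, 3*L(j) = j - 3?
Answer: 1682/939 ≈ 1.7913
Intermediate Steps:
L(j) = -1 + j/3 (L(j) = (j - 3)/3 = (-3 + j)/3 = -1 + j/3)
S = -90 (S = (1*10)*(-9) = 10*(-9) = -90)
k = 841/9 (k = (((2 + 4) + (-1 + (⅓)*5)) + 3)² = ((6 + (-1 + 5/3)) + 3)² = ((6 + ⅔) + 3)² = (20/3 + 3)² = (29/3)² = 841/9 ≈ 93.444)
k*(S/x) = 841*(-90/(-4695))/9 = 841*(-90*(-1/4695))/9 = (841/9)*(6/313) = 1682/939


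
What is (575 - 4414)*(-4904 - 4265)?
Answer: 35199791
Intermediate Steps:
(575 - 4414)*(-4904 - 4265) = -3839*(-9169) = 35199791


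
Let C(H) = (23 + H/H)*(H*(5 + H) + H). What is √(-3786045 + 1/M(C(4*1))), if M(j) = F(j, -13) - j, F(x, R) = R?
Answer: I*√3584358597778/973 ≈ 1945.8*I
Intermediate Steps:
C(H) = 24*H + 24*H*(5 + H) (C(H) = (23 + 1)*(H + H*(5 + H)) = 24*(H + H*(5 + H)) = 24*H + 24*H*(5 + H))
M(j) = -13 - j
√(-3786045 + 1/M(C(4*1))) = √(-3786045 + 1/(-13 - 24*4*1*(6 + 4*1))) = √(-3786045 + 1/(-13 - 24*4*(6 + 4))) = √(-3786045 + 1/(-13 - 24*4*10)) = √(-3786045 + 1/(-13 - 1*960)) = √(-3786045 + 1/(-13 - 960)) = √(-3786045 + 1/(-973)) = √(-3786045 - 1/973) = √(-3683821786/973) = I*√3584358597778/973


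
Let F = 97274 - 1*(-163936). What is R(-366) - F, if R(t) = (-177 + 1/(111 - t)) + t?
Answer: -124856180/477 ≈ -2.6175e+5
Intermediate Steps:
F = 261210 (F = 97274 + 163936 = 261210)
R(t) = -177 + t + 1/(111 - t)
R(-366) - F = (19646 + (-366)² - 288*(-366))/(-111 - 366) - 1*261210 = (19646 + 133956 + 105408)/(-477) - 261210 = -1/477*259010 - 261210 = -259010/477 - 261210 = -124856180/477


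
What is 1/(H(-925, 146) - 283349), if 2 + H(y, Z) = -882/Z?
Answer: -73/20685064 ≈ -3.5291e-6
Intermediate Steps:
H(y, Z) = -2 - 882/Z
1/(H(-925, 146) - 283349) = 1/((-2 - 882/146) - 283349) = 1/((-2 - 882*1/146) - 283349) = 1/((-2 - 441/73) - 283349) = 1/(-587/73 - 283349) = 1/(-20685064/73) = -73/20685064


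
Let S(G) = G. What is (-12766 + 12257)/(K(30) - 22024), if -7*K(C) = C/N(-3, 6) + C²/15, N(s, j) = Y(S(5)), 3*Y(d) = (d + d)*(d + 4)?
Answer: 3563/154229 ≈ 0.023102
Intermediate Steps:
Y(d) = 2*d*(4 + d)/3 (Y(d) = ((d + d)*(d + 4))/3 = ((2*d)*(4 + d))/3 = (2*d*(4 + d))/3 = 2*d*(4 + d)/3)
N(s, j) = 30 (N(s, j) = (⅔)*5*(4 + 5) = (⅔)*5*9 = 30)
K(C) = -C²/105 - C/210 (K(C) = -(C/30 + C²/15)/7 = -(C²/15 + C/30)/7 = -C²/105 - C/210)
(-12766 + 12257)/(K(30) - 22024) = (-12766 + 12257)/((1/210)*30*(-1 - 2*30) - 22024) = -509/((1/210)*30*(-1 - 60) - 22024) = -509/((1/210)*30*(-61) - 22024) = -509/(-61/7 - 22024) = -509/(-154229/7) = -509*(-7/154229) = 3563/154229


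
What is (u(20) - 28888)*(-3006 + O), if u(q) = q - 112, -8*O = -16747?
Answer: 52895745/2 ≈ 2.6448e+7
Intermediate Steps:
O = 16747/8 (O = -⅛*(-16747) = 16747/8 ≈ 2093.4)
u(q) = -112 + q
(u(20) - 28888)*(-3006 + O) = ((-112 + 20) - 28888)*(-3006 + 16747/8) = (-92 - 28888)*(-7301/8) = -28980*(-7301/8) = 52895745/2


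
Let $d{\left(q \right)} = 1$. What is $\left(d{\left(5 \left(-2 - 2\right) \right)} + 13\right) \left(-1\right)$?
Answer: $-14$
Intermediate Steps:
$\left(d{\left(5 \left(-2 - 2\right) \right)} + 13\right) \left(-1\right) = \left(1 + 13\right) \left(-1\right) = 14 \left(-1\right) = -14$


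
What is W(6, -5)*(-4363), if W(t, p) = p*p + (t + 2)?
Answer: -143979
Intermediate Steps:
W(t, p) = 2 + t + p² (W(t, p) = p² + (2 + t) = 2 + t + p²)
W(6, -5)*(-4363) = (2 + 6 + (-5)²)*(-4363) = (2 + 6 + 25)*(-4363) = 33*(-4363) = -143979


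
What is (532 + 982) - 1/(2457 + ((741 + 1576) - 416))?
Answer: 6598011/4358 ≈ 1514.0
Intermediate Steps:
(532 + 982) - 1/(2457 + ((741 + 1576) - 416)) = 1514 - 1/(2457 + (2317 - 416)) = 1514 - 1/(2457 + 1901) = 1514 - 1/4358 = 6598011/4358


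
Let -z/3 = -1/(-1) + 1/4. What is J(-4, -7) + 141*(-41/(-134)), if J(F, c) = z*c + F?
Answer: 17525/268 ≈ 65.392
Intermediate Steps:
z = -15/4 (z = -3*(-1/(-1) + 1/4) = -3*(-1*(-1) + 1*(¼)) = -3*(1 + ¼) = -3*5/4 = -15/4 ≈ -3.7500)
J(F, c) = F - 15*c/4 (J(F, c) = -15*c/4 + F = F - 15*c/4)
J(-4, -7) + 141*(-41/(-134)) = (-4 - 15/4*(-7)) + 141*(-41/(-134)) = (-4 + 105/4) + 141*(-41*(-1/134)) = 89/4 + 141*(41/134) = 89/4 + 5781/134 = 17525/268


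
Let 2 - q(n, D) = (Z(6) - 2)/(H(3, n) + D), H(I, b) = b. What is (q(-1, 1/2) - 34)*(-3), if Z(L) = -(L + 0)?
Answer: 144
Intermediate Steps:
Z(L) = -L
q(n, D) = 2 + 8/(D + n) (q(n, D) = 2 - (-1*6 - 2)/(n + D) = 2 - (-6 - 2)/(D + n) = 2 - (-8)/(D + n) = 2 + 8/(D + n))
(q(-1, 1/2) - 34)*(-3) = (2*(4 + 1/2 - 1)/(1/2 - 1) - 34)*(-3) = (2*(4 + ½ - 1)/(½ - 1) - 34)*(-3) = (2*(7/2)/(-½) - 34)*(-3) = (2*(-2)*(7/2) - 34)*(-3) = (-14 - 34)*(-3) = -48*(-3) = 144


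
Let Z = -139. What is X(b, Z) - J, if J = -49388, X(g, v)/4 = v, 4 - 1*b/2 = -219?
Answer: 48832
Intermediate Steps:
b = 446 (b = 8 - 2*(-219) = 8 + 438 = 446)
X(g, v) = 4*v
X(b, Z) - J = 4*(-139) - 1*(-49388) = -556 + 49388 = 48832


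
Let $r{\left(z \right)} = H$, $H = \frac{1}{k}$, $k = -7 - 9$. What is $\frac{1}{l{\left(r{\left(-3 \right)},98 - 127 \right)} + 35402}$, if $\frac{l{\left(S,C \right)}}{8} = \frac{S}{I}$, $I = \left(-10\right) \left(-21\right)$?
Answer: $\frac{420}{14868839} \approx 2.8247 \cdot 10^{-5}$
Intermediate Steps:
$k = -16$ ($k = -7 - 9 = -16$)
$H = - \frac{1}{16}$ ($H = \frac{1}{-16} = - \frac{1}{16} \approx -0.0625$)
$I = 210$
$r{\left(z \right)} = - \frac{1}{16}$
$l{\left(S,C \right)} = \frac{4 S}{105}$ ($l{\left(S,C \right)} = 8 \frac{S}{210} = \frac{4 S}{105}$)
$\frac{1}{l{\left(r{\left(-3 \right)},98 - 127 \right)} + 35402} = \frac{1}{\frac{4}{105} \left(- \frac{1}{16}\right) + 35402} = \frac{1}{- \frac{1}{420} + 35402} = \frac{1}{\frac{14868839}{420}} = \frac{420}{14868839}$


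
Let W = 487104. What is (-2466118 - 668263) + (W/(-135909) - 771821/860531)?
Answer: -122192876723441404/38984635893 ≈ -3.1344e+6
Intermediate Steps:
(-2466118 - 668263) + (W/(-135909) - 771821/860531) = (-2466118 - 668263) + (487104/(-135909) - 771821/860531) = -3134381 + (487104*(-1/135909) - 771821*1/860531) = -3134381 + (-162368/45303 - 771821/860531) = -3134381 - 174688504171/38984635893 = -122192876723441404/38984635893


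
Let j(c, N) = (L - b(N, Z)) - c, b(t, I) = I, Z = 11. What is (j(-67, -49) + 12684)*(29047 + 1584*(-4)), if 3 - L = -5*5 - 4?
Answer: 290064892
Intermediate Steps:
L = 32 (L = 3 - (-5*5 - 4) = 3 - (-25 - 4) = 3 - 1*(-29) = 3 + 29 = 32)
j(c, N) = 21 - c (j(c, N) = (32 - 1*11) - c = (32 - 11) - c = 21 - c)
(j(-67, -49) + 12684)*(29047 + 1584*(-4)) = ((21 - 1*(-67)) + 12684)*(29047 + 1584*(-4)) = ((21 + 67) + 12684)*(29047 - 6336) = (88 + 12684)*22711 = 12772*22711 = 290064892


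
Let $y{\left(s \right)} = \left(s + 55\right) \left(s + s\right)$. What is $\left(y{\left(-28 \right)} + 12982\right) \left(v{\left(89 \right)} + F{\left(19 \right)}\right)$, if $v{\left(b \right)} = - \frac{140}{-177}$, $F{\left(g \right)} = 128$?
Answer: $\frac{261470120}{177} \approx 1.4772 \cdot 10^{6}$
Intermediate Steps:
$v{\left(b \right)} = \frac{140}{177}$ ($v{\left(b \right)} = \left(-140\right) \left(- \frac{1}{177}\right) = \frac{140}{177}$)
$y{\left(s \right)} = 2 s \left(55 + s\right)$ ($y{\left(s \right)} = \left(55 + s\right) 2 s = 2 s \left(55 + s\right)$)
$\left(y{\left(-28 \right)} + 12982\right) \left(v{\left(89 \right)} + F{\left(19 \right)}\right) = \left(2 \left(-28\right) \left(55 - 28\right) + 12982\right) \left(\frac{140}{177} + 128\right) = \left(2 \left(-28\right) 27 + 12982\right) \frac{22796}{177} = \left(-1512 + 12982\right) \frac{22796}{177} = 11470 \cdot \frac{22796}{177} = \frac{261470120}{177}$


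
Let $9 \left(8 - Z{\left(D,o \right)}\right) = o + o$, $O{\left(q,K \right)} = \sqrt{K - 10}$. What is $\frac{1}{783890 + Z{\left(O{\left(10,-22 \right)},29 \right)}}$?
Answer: $\frac{9}{7055024} \approx 1.2757 \cdot 10^{-6}$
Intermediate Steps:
$O{\left(q,K \right)} = \sqrt{-10 + K}$
$Z{\left(D,o \right)} = 8 - \frac{2 o}{9}$ ($Z{\left(D,o \right)} = 8 - \frac{o + o}{9} = 8 - \frac{2 o}{9}$)
$\frac{1}{783890 + Z{\left(O{\left(10,-22 \right)},29 \right)}} = \frac{1}{783890 + \left(8 - \frac{58}{9}\right)} = \frac{1}{783890 + \frac{14}{9}} = \frac{1}{\frac{7055024}{9}} = \frac{9}{7055024}$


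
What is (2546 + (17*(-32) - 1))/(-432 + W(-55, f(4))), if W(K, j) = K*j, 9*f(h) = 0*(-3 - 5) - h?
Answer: -18009/3668 ≈ -4.9098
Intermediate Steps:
f(h) = -h/9 (f(h) = (0*(-3 - 5) - h)/9 = (0*(-8) - h)/9 = (0 - h)/9 = (-h)/9 = -h/9)
(2546 + (17*(-32) - 1))/(-432 + W(-55, f(4))) = (2546 + (17*(-32) - 1))/(-432 - (-55)*4/9) = (2546 + (-544 - 1))/(-432 - 55*(-4/9)) = (2546 - 545)/(-432 + 220/9) = 2001/(-3668/9) = 2001*(-9/3668) = -18009/3668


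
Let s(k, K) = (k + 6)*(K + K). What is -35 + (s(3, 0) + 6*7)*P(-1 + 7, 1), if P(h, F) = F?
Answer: 7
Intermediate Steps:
s(k, K) = 2*K*(6 + k) (s(k, K) = (6 + k)*(2*K) = 2*K*(6 + k))
-35 + (s(3, 0) + 6*7)*P(-1 + 7, 1) = -35 + (2*0*(6 + 3) + 6*7)*1 = -35 + (2*0*9 + 42)*1 = -35 + (0 + 42)*1 = -35 + 42*1 = -35 + 42 = 7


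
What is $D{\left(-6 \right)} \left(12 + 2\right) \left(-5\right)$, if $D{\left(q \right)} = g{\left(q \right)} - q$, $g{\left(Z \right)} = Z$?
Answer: $0$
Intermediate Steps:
$D{\left(q \right)} = 0$ ($D{\left(q \right)} = q - q = 0$)
$D{\left(-6 \right)} \left(12 + 2\right) \left(-5\right) = 0 \left(12 + 2\right) \left(-5\right) = 0 \cdot 14 \left(-5\right) = 0 \left(-5\right) = 0$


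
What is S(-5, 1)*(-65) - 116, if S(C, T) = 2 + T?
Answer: -311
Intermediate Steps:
S(-5, 1)*(-65) - 116 = (2 + 1)*(-65) - 116 = 3*(-65) - 116 = -195 - 116 = -311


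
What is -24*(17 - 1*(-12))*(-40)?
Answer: 27840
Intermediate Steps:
-24*(17 - 1*(-12))*(-40) = -24*(17 + 12)*(-40) = -24*29*(-40) = -696*(-40) = 27840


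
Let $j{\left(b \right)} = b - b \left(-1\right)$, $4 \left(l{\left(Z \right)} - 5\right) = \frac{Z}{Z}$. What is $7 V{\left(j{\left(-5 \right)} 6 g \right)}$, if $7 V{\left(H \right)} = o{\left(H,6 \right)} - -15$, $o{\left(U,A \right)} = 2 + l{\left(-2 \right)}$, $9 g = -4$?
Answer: $\frac{89}{4} \approx 22.25$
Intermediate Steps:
$g = - \frac{4}{9}$ ($g = \frac{1}{9} \left(-4\right) = - \frac{4}{9} \approx -0.44444$)
$l{\left(Z \right)} = \frac{21}{4}$ ($l{\left(Z \right)} = 5 + \frac{Z \frac{1}{Z}}{4} = 5 + \frac{1}{4} \cdot 1 = 5 + \frac{1}{4} = \frac{21}{4}$)
$j{\left(b \right)} = 2 b$ ($j{\left(b \right)} = b - - b = b + b = 2 b$)
$o{\left(U,A \right)} = \frac{29}{4}$ ($o{\left(U,A \right)} = 2 + \frac{21}{4} = \frac{29}{4}$)
$V{\left(H \right)} = \frac{89}{28}$ ($V{\left(H \right)} = \frac{\frac{29}{4} - -15}{7} = \frac{\frac{29}{4} + 15}{7} = \frac{1}{7} \cdot \frac{89}{4} = \frac{89}{28}$)
$7 V{\left(j{\left(-5 \right)} 6 g \right)} = 7 \cdot \frac{89}{28} = \frac{89}{4}$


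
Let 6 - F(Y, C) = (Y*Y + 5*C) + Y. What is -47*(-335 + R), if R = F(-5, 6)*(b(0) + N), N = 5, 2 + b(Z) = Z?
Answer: 21949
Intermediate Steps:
F(Y, C) = 6 - Y - Y² - 5*C (F(Y, C) = 6 - ((Y*Y + 5*C) + Y) = 6 - ((Y² + 5*C) + Y) = 6 - (Y + Y² + 5*C) = 6 + (-Y - Y² - 5*C) = 6 - Y - Y² - 5*C)
b(Z) = -2 + Z
R = -132 (R = (6 - 1*(-5) - 1*(-5)² - 5*6)*((-2 + 0) + 5) = (6 + 5 - 1*25 - 30)*(-2 + 5) = (6 + 5 - 25 - 30)*3 = -44*3 = -132)
-47*(-335 + R) = -47*(-335 - 132) = -47*(-467) = 21949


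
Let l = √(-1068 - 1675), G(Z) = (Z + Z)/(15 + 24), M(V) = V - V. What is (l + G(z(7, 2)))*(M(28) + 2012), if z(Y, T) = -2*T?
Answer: -16096/39 + 2012*I*√2743 ≈ -412.72 + 1.0538e+5*I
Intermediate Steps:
M(V) = 0
G(Z) = 2*Z/39 (G(Z) = (2*Z)/39 = (2*Z)*(1/39) = 2*Z/39)
l = I*√2743 (l = √(-2743) = I*√2743 ≈ 52.374*I)
(l + G(z(7, 2)))*(M(28) + 2012) = (I*√2743 + 2*(-2*2)/39)*(0 + 2012) = (I*√2743 + (2/39)*(-4))*2012 = (I*√2743 - 8/39)*2012 = (-8/39 + I*√2743)*2012 = -16096/39 + 2012*I*√2743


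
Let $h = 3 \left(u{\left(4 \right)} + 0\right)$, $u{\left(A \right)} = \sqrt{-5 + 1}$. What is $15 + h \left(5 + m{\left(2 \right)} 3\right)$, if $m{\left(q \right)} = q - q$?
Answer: $15 + 30 i \approx 15.0 + 30.0 i$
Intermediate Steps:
$u{\left(A \right)} = 2 i$ ($u{\left(A \right)} = \sqrt{-4} = 2 i$)
$m{\left(q \right)} = 0$
$h = 6 i$ ($h = 3 \left(2 i + 0\right) = 3 \cdot 2 i = 6 i \approx 6.0 i$)
$15 + h \left(5 + m{\left(2 \right)} 3\right) = 15 + 6 i \left(5 + 0 \cdot 3\right) = 15 + 6 i \left(5 + 0\right) = 15 + 6 i 5 = 15 + 30 i$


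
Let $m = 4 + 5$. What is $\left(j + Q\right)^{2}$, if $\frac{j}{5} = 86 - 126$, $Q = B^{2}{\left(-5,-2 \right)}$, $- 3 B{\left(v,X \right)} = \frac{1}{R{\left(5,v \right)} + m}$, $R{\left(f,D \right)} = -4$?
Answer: $\frac{2024910001}{50625} \approx 39998.0$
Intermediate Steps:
$m = 9$
$B{\left(v,X \right)} = - \frac{1}{15}$ ($B{\left(v,X \right)} = - \frac{1}{3 \left(-4 + 9\right)} = - \frac{1}{3 \cdot 5} = \left(- \frac{1}{3}\right) \frac{1}{5} = - \frac{1}{15}$)
$Q = \frac{1}{225}$ ($Q = \left(- \frac{1}{15}\right)^{2} = \frac{1}{225} \approx 0.0044444$)
$j = -200$ ($j = 5 \left(86 - 126\right) = 5 \left(-40\right) = -200$)
$\left(j + Q\right)^{2} = \left(-200 + \frac{1}{225}\right)^{2} = \left(- \frac{44999}{225}\right)^{2} = \frac{2024910001}{50625}$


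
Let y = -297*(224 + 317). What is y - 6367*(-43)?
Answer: 113104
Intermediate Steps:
y = -160677 (y = -297*541 = -160677)
y - 6367*(-43) = -160677 - 6367*(-43) = -160677 + 273781 = 113104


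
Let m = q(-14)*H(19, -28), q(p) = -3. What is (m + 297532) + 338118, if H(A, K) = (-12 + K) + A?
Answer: 635713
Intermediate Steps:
H(A, K) = -12 + A + K
m = 63 (m = -3*(-12 + 19 - 28) = -3*(-21) = 63)
(m + 297532) + 338118 = (63 + 297532) + 338118 = 297595 + 338118 = 635713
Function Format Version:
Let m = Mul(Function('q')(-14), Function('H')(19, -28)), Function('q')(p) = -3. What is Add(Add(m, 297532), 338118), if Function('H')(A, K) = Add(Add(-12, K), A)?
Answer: 635713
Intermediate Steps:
Function('H')(A, K) = Add(-12, A, K)
m = 63 (m = Mul(-3, Add(-12, 19, -28)) = Mul(-3, -21) = 63)
Add(Add(m, 297532), 338118) = Add(Add(63, 297532), 338118) = Add(297595, 338118) = 635713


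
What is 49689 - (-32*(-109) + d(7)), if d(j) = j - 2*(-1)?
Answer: 46192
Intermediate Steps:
d(j) = 2 + j (d(j) = j + 2 = 2 + j)
49689 - (-32*(-109) + d(7)) = 49689 - (-32*(-109) + (2 + 7)) = 49689 - (3488 + 9) = 49689 - 1*3497 = 49689 - 3497 = 46192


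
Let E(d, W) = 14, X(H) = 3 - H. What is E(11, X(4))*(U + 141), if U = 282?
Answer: 5922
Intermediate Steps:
E(11, X(4))*(U + 141) = 14*(282 + 141) = 14*423 = 5922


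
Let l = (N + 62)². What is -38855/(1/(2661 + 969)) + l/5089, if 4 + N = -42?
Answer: -717771134594/5089 ≈ -1.4104e+8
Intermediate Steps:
N = -46 (N = -4 - 42 = -46)
l = 256 (l = (-46 + 62)² = 16² = 256)
-38855/(1/(2661 + 969)) + l/5089 = -38855/(1/(2661 + 969)) + 256/5089 = -38855/(1/3630) + 256*(1/5089) = -38855/1/3630 + 256/5089 = -38855*3630 + 256/5089 = -141043650 + 256/5089 = -717771134594/5089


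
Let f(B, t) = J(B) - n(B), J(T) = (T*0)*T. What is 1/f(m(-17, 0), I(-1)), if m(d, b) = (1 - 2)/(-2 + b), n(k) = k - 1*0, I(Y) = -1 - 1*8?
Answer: -2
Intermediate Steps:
J(T) = 0 (J(T) = 0*T = 0)
I(Y) = -9 (I(Y) = -1 - 8 = -9)
n(k) = k (n(k) = k + 0 = k)
m(d, b) = -1/(-2 + b)
f(B, t) = -B (f(B, t) = 0 - B = -B)
1/f(m(-17, 0), I(-1)) = 1/(-(-1)/(-2 + 0)) = 1/(-(-1)/(-2)) = 1/(-(-1)*(-1)/2) = 1/(-1*½) = 1/(-½) = -2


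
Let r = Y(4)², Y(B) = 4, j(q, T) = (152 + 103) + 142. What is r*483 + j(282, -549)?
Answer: 8125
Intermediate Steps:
j(q, T) = 397 (j(q, T) = 255 + 142 = 397)
r = 16 (r = 4² = 16)
r*483 + j(282, -549) = 16*483 + 397 = 7728 + 397 = 8125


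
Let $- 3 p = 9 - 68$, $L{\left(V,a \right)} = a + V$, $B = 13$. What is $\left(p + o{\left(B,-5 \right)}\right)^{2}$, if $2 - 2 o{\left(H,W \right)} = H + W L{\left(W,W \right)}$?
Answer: $\frac{4225}{36} \approx 117.36$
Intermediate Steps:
$L{\left(V,a \right)} = V + a$
$p = \frac{59}{3}$ ($p = - \frac{9 - 68}{3} = \left(- \frac{1}{3}\right) \left(-59\right) = \frac{59}{3} \approx 19.667$)
$o{\left(H,W \right)} = 1 - W^{2} - \frac{H}{2}$ ($o{\left(H,W \right)} = 1 - \frac{H + W \left(W + W\right)}{2} = 1 - \frac{H + W 2 W}{2} = 1 - \frac{H + 2 W^{2}}{2} = 1 - \left(W^{2} + \frac{H}{2}\right) = 1 - W^{2} - \frac{H}{2}$)
$\left(p + o{\left(B,-5 \right)}\right)^{2} = \left(\frac{59}{3} - \frac{61}{2}\right)^{2} = \left(- \frac{65}{6}\right)^{2} = \frac{4225}{36}$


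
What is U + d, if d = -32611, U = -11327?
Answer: -43938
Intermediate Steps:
U + d = -11327 - 32611 = -43938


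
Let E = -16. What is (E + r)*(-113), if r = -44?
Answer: 6780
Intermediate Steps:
(E + r)*(-113) = (-16 - 44)*(-113) = -60*(-113) = 6780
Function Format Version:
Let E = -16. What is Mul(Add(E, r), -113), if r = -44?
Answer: 6780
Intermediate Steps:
Mul(Add(E, r), -113) = Mul(Add(-16, -44), -113) = Mul(-60, -113) = 6780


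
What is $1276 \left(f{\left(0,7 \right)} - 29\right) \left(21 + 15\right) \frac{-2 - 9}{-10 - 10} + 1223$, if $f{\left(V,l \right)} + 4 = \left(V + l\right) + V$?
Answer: $- \frac{3278309}{5} \approx -6.5566 \cdot 10^{5}$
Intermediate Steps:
$f{\left(V,l \right)} = -4 + l + 2 V$ ($f{\left(V,l \right)} = -4 + \left(\left(V + l\right) + V\right) = -4 + \left(l + 2 V\right) = -4 + l + 2 V$)
$1276 \left(f{\left(0,7 \right)} - 29\right) \left(21 + 15\right) \frac{-2 - 9}{-10 - 10} + 1223 = 1276 \left(\left(-4 + 7 + 2 \cdot 0\right) - 29\right) \left(21 + 15\right) \frac{-2 - 9}{-10 - 10} + 1223 = 1276 \left(\left(-4 + 7 + 0\right) - 29\right) 36 \left(- \frac{11}{-20}\right) + 1223 = 1276 \left(3 - 29\right) 36 \left(\left(-11\right) \left(- \frac{1}{20}\right)\right) + 1223 = 1276 \left(-26\right) 36 \cdot \frac{11}{20} + 1223 = 1276 \left(\left(-936\right) \frac{11}{20}\right) + 1223 = 1276 \left(- \frac{2574}{5}\right) + 1223 = - \frac{3284424}{5} + 1223 = - \frac{3278309}{5}$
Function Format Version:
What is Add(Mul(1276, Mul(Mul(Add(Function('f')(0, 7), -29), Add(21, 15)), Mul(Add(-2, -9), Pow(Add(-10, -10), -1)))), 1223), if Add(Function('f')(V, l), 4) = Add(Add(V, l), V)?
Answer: Rational(-3278309, 5) ≈ -6.5566e+5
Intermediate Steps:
Function('f')(V, l) = Add(-4, l, Mul(2, V)) (Function('f')(V, l) = Add(-4, Add(Add(V, l), V)) = Add(-4, Add(l, Mul(2, V))) = Add(-4, l, Mul(2, V)))
Add(Mul(1276, Mul(Mul(Add(Function('f')(0, 7), -29), Add(21, 15)), Mul(Add(-2, -9), Pow(Add(-10, -10), -1)))), 1223) = Add(Mul(1276, Mul(Mul(Add(Add(-4, 7, Mul(2, 0)), -29), Add(21, 15)), Mul(Add(-2, -9), Pow(Add(-10, -10), -1)))), 1223) = Add(Mul(1276, Mul(Mul(Add(Add(-4, 7, 0), -29), 36), Mul(-11, Pow(-20, -1)))), 1223) = Add(Mul(1276, Mul(Mul(Add(3, -29), 36), Mul(-11, Rational(-1, 20)))), 1223) = Add(Mul(1276, Mul(Mul(-26, 36), Rational(11, 20))), 1223) = Add(Mul(1276, Mul(-936, Rational(11, 20))), 1223) = Add(Mul(1276, Rational(-2574, 5)), 1223) = Add(Rational(-3284424, 5), 1223) = Rational(-3278309, 5)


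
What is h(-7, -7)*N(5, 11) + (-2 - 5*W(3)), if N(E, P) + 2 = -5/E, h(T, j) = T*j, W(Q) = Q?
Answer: -164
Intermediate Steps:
N(E, P) = -2 - 5/E
h(-7, -7)*N(5, 11) + (-2 - 5*W(3)) = (-7*(-7))*(-2 - 5/5) + (-2 - 5*3) = 49*(-2 - 5*⅕) + (-2 - 15) = 49*(-2 - 1) - 17 = 49*(-3) - 17 = -147 - 17 = -164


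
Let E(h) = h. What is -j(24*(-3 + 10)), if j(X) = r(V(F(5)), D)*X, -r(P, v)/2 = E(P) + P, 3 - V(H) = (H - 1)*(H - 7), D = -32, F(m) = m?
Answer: 7392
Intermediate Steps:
V(H) = 3 - (-1 + H)*(-7 + H) (V(H) = 3 - (H - 1)*(H - 7) = 3 - (-1 + H)*(-7 + H))
r(P, v) = -4*P (r(P, v) = -2*(P + P) = -4*P)
j(X) = -44*X (j(X) = (-4*(-4 - 1*5**2 + 8*5))*X = (-4*(-4 - 1*25 + 40))*X = (-4*(-4 - 25 + 40))*X = (-4*11)*X = -44*X)
-j(24*(-3 + 10)) = -(-44)*24*(-3 + 10) = -(-44)*24*7 = -(-44)*168 = -1*(-7392) = 7392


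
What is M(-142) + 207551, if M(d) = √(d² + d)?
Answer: 207551 + √20022 ≈ 2.0769e+5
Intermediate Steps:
M(d) = √(d + d²)
M(-142) + 207551 = √(-142*(1 - 142)) + 207551 = √(-142*(-141)) + 207551 = √20022 + 207551 = 207551 + √20022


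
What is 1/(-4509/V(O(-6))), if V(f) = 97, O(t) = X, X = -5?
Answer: -97/4509 ≈ -0.021513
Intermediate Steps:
O(t) = -5
1/(-4509/V(O(-6))) = 1/(-4509/97) = -97/4509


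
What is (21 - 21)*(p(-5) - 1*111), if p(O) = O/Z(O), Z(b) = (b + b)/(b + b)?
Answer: 0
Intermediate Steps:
Z(b) = 1 (Z(b) = (2*b)/((2*b)) = (2*b)*(1/(2*b)) = 1)
p(O) = O (p(O) = O/1 = O*1 = O)
(21 - 21)*(p(-5) - 1*111) = (21 - 21)*(-5 - 1*111) = 0*(-5 - 111) = 0*(-116) = 0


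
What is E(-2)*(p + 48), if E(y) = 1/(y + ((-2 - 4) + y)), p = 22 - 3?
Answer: -67/10 ≈ -6.7000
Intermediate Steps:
p = 19
E(y) = 1/(-6 + 2*y) (E(y) = 1/(y + (-6 + y)) = 1/(-6 + 2*y))
E(-2)*(p + 48) = (1/(2*(-3 - 2)))*(19 + 48) = ((1/2)/(-5))*67 = ((1/2)*(-1/5))*67 = -1/10*67 = -67/10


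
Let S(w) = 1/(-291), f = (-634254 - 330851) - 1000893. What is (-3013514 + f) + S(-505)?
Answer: -1449037993/291 ≈ -4.9795e+6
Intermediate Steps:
f = -1965998 (f = -965105 - 1000893 = -1965998)
S(w) = -1/291
(-3013514 + f) + S(-505) = (-3013514 - 1965998) - 1/291 = -4979512 - 1/291 = -1449037993/291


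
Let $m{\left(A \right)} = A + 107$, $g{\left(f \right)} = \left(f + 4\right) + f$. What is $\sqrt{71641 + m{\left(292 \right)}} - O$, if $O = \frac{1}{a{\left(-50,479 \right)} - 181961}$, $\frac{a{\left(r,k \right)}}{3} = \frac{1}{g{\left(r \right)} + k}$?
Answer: $\frac{383}{69691060} + 2 \sqrt{18010} \approx 268.4$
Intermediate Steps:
$g{\left(f \right)} = 4 + 2 f$ ($g{\left(f \right)} = \left(4 + f\right) + f = 4 + 2 f$)
$a{\left(r,k \right)} = \frac{3}{4 + k + 2 r}$ ($a{\left(r,k \right)} = \frac{3}{\left(4 + 2 r\right) + k} = \frac{3}{4 + k + 2 r}$)
$m{\left(A \right)} = 107 + A$
$O = - \frac{383}{69691060}$ ($O = \frac{1}{\frac{3}{4 + 479 + 2 \left(-50\right)} - 181961} = \frac{1}{\frac{3}{4 + 479 - 100} - 181961} = \frac{1}{\frac{3}{383} - 181961} = \frac{1}{- \frac{69691060}{383}} = - \frac{383}{69691060} \approx -5.4957 \cdot 10^{-6}$)
$\sqrt{71641 + m{\left(292 \right)}} - O = \sqrt{71641 + \left(107 + 292\right)} - - \frac{383}{69691060} = \sqrt{71641 + 399} + \frac{383}{69691060} = \sqrt{72040} + \frac{383}{69691060} = 2 \sqrt{18010} + \frac{383}{69691060} = \frac{383}{69691060} + 2 \sqrt{18010}$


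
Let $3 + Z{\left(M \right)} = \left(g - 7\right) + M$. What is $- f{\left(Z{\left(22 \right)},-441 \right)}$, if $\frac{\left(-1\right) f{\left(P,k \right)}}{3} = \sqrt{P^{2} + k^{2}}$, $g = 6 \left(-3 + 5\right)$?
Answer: $9 \sqrt{21673} \approx 1325.0$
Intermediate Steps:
$g = 12$ ($g = 6 \cdot 2 = 12$)
$Z{\left(M \right)} = 2 + M$ ($Z{\left(M \right)} = -3 + \left(\left(12 - 7\right) + M\right) = -3 + \left(5 + M\right) = 2 + M$)
$f{\left(P,k \right)} = - 3 \sqrt{P^{2} + k^{2}}$
$- f{\left(Z{\left(22 \right)},-441 \right)} = - \left(-3\right) \sqrt{\left(2 + 22\right)^{2} + \left(-441\right)^{2}} = - \left(-3\right) \sqrt{24^{2} + 194481} = - \left(-3\right) \sqrt{576 + 194481} = - \left(-3\right) \sqrt{195057} = - \left(-3\right) 3 \sqrt{21673} = - \left(-9\right) \sqrt{21673} = 9 \sqrt{21673}$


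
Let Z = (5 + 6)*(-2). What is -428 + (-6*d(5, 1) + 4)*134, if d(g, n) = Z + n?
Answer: 16992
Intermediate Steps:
Z = -22 (Z = 11*(-2) = -22)
d(g, n) = -22 + n
-428 + (-6*d(5, 1) + 4)*134 = -428 + (-6*(-22 + 1) + 4)*134 = -428 + (-6*(-21) + 4)*134 = -428 + (126 + 4)*134 = -428 + 130*134 = -428 + 17420 = 16992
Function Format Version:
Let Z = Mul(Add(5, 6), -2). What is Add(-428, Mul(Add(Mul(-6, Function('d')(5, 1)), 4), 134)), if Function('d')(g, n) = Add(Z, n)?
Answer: 16992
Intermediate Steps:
Z = -22 (Z = Mul(11, -2) = -22)
Function('d')(g, n) = Add(-22, n)
Add(-428, Mul(Add(Mul(-6, Function('d')(5, 1)), 4), 134)) = Add(-428, Mul(Add(Mul(-6, Add(-22, 1)), 4), 134)) = Add(-428, Mul(Add(Mul(-6, -21), 4), 134)) = Add(-428, Mul(Add(126, 4), 134)) = Add(-428, Mul(130, 134)) = Add(-428, 17420) = 16992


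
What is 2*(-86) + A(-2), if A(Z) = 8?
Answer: -164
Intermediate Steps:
2*(-86) + A(-2) = 2*(-86) + 8 = -172 + 8 = -164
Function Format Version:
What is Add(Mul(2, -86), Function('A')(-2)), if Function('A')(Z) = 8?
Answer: -164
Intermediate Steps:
Add(Mul(2, -86), Function('A')(-2)) = Add(Mul(2, -86), 8) = Add(-172, 8) = -164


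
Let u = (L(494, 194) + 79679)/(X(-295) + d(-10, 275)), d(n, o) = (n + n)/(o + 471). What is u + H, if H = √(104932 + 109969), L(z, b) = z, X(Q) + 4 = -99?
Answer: -29904529/38429 + √214901 ≈ -314.60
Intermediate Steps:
d(n, o) = 2*n/(471 + o) (d(n, o) = (2*n)/(471 + o) = 2*n/(471 + o))
X(Q) = -103 (X(Q) = -4 - 99 = -103)
u = -29904529/38429 (u = (494 + 79679)/(-103 + 2*(-10)/(471 + 275)) = 80173/(-103 + 2*(-10)/746) = 80173/(-103 + 2*(-10)*(1/746)) = 80173/(-103 - 10/373) = 80173/(-38429/373) = 80173*(-373/38429) = -29904529/38429 ≈ -778.18)
H = √214901 ≈ 463.57
u + H = -29904529/38429 + √214901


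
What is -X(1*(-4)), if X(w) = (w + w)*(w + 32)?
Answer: 224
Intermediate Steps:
X(w) = 2*w*(32 + w) (X(w) = (2*w)*(32 + w) = 2*w*(32 + w))
-X(1*(-4)) = -2*1*(-4)*(32 + 1*(-4)) = -2*(-4)*(32 - 4) = -2*(-4)*28 = -1*(-224) = 224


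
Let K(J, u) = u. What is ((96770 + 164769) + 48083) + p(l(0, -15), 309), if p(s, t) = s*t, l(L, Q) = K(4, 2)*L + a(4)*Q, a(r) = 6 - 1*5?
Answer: 304987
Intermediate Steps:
a(r) = 1 (a(r) = 6 - 5 = 1)
l(L, Q) = Q + 2*L (l(L, Q) = 2*L + 1*Q = 2*L + Q = Q + 2*L)
((96770 + 164769) + 48083) + p(l(0, -15), 309) = ((96770 + 164769) + 48083) + (-15 + 2*0)*309 = (261539 + 48083) + (-15 + 0)*309 = 309622 - 15*309 = 309622 - 4635 = 304987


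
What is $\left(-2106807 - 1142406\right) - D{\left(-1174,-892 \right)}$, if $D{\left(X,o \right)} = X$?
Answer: $-3248039$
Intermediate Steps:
$\left(-2106807 - 1142406\right) - D{\left(-1174,-892 \right)} = \left(-2106807 - 1142406\right) - -1174 = -3249213 + 1174 = -3248039$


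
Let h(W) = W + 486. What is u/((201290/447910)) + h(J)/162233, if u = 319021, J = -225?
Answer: 2318191082055032/3265588057 ≈ 7.0989e+5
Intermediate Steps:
h(W) = 486 + W
u/((201290/447910)) + h(J)/162233 = 319021/((201290/447910)) + (486 - 225)/162233 = 319021/((201290*(1/447910))) + 261*(1/162233) = 319021/(20129/44791) + 261/162233 = 319021*(44791/20129) + 261/162233 = 14289269611/20129 + 261/162233 = 2318191082055032/3265588057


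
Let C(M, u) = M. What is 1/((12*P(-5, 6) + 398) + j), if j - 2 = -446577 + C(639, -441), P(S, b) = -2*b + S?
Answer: -1/445742 ≈ -2.2435e-6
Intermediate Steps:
P(S, b) = S - 2*b
j = -445936 (j = 2 + (-446577 + 639) = 2 - 445938 = -445936)
1/((12*P(-5, 6) + 398) + j) = 1/((12*(-5 - 2*6) + 398) - 445936) = 1/((12*(-5 - 12) + 398) - 445936) = 1/((12*(-17) + 398) - 445936) = 1/((-204 + 398) - 445936) = 1/(194 - 445936) = 1/(-445742) = -1/445742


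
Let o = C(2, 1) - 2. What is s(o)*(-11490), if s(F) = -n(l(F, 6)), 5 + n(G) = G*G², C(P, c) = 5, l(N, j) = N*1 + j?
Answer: 8318760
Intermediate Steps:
l(N, j) = N + j
n(G) = -5 + G³ (n(G) = -5 + G*G² = -5 + G³)
o = 3 (o = 5 - 2 = 3)
s(F) = 5 - (6 + F)³ (s(F) = -(-5 + (F + 6)³) = -(-5 + (6 + F)³) = 5 - (6 + F)³)
s(o)*(-11490) = (5 - (6 + 3)³)*(-11490) = (5 - 1*9³)*(-11490) = (5 - 1*729)*(-11490) = (5 - 729)*(-11490) = -724*(-11490) = 8318760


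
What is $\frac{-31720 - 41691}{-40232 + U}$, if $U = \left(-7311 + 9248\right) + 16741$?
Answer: $\frac{5647}{1658} \approx 3.4059$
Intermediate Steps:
$U = 18678$ ($U = 1937 + 16741 = 18678$)
$\frac{-31720 - 41691}{-40232 + U} = \frac{-31720 - 41691}{-40232 + 18678} = - \frac{73411}{-21554} = \left(-73411\right) \left(- \frac{1}{21554}\right) = \frac{5647}{1658}$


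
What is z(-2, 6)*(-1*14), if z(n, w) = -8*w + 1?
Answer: 658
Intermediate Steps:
z(n, w) = 1 - 8*w
z(-2, 6)*(-1*14) = (1 - 8*6)*(-1*14) = (1 - 48)*(-14) = -47*(-14) = 658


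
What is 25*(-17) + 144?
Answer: -281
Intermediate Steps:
25*(-17) + 144 = -425 + 144 = -281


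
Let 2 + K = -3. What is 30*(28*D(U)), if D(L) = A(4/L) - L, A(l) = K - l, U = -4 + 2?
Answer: -840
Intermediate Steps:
K = -5 (K = -2 - 3 = -5)
U = -2
A(l) = -5 - l
D(L) = -5 - L - 4/L (D(L) = (-5 - 4/L) - L = -5 - L - 4/L)
30*(28*D(U)) = 30*(28*(-5 - 1*(-2) - 4/(-2))) = 30*(28*(-5 + 2 - 4*(-½))) = 30*(28*(-5 + 2 + 2)) = 30*(28*(-1)) = 30*(-28) = -840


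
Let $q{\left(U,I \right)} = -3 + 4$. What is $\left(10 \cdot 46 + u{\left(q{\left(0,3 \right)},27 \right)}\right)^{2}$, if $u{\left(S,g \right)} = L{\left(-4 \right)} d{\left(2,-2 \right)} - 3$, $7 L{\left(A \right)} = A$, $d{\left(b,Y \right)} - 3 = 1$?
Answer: $\frac{10131489}{49} \approx 2.0677 \cdot 10^{5}$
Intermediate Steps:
$q{\left(U,I \right)} = 1$
$d{\left(b,Y \right)} = 4$ ($d{\left(b,Y \right)} = 3 + 1 = 4$)
$L{\left(A \right)} = \frac{A}{7}$
$u{\left(S,g \right)} = - \frac{37}{7}$ ($u{\left(S,g \right)} = \frac{1}{7} \left(-4\right) 4 - 3 = \left(- \frac{4}{7}\right) 4 - 3 = - \frac{16}{7} - 3 = - \frac{37}{7}$)
$\left(10 \cdot 46 + u{\left(q{\left(0,3 \right)},27 \right)}\right)^{2} = \left(10 \cdot 46 - \frac{37}{7}\right)^{2} = \left(460 - \frac{37}{7}\right)^{2} = \left(\frac{3183}{7}\right)^{2} = \frac{10131489}{49}$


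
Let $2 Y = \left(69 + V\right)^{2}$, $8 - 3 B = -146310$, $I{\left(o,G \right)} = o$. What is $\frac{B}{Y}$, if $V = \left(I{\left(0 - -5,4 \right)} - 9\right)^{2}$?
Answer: $\frac{292636}{21675} \approx 13.501$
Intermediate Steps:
$V = 16$ ($V = \left(\left(0 - -5\right) - 9\right)^{2} = \left(\left(0 + 5\right) - 9\right)^{2} = \left(5 - 9\right)^{2} = \left(-4\right)^{2} = 16$)
$B = \frac{146318}{3}$ ($B = \frac{8}{3} - -48770 = \frac{8}{3} + 48770 = \frac{146318}{3} \approx 48773.0$)
$Y = \frac{7225}{2}$ ($Y = \frac{\left(69 + 16\right)^{2}}{2} = \frac{85^{2}}{2} = \frac{1}{2} \cdot 7225 = \frac{7225}{2} \approx 3612.5$)
$\frac{B}{Y} = \frac{146318}{3 \cdot \frac{7225}{2}} = \frac{146318}{3} \cdot \frac{2}{7225} = \frac{292636}{21675}$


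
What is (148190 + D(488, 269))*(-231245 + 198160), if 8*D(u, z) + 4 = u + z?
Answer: -39247842205/8 ≈ -4.9060e+9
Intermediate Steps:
D(u, z) = -½ + u/8 + z/8 (D(u, z) = -½ + (u + z)/8 = -½ + (u/8 + z/8) = -½ + u/8 + z/8)
(148190 + D(488, 269))*(-231245 + 198160) = (148190 + (-½ + (⅛)*488 + (⅛)*269))*(-231245 + 198160) = (148190 + (-½ + 61 + 269/8))*(-33085) = (148190 + 753/8)*(-33085) = (1186273/8)*(-33085) = -39247842205/8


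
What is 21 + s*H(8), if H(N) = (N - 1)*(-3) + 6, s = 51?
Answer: -744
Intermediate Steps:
H(N) = 9 - 3*N (H(N) = (-1 + N)*(-3) + 6 = (3 - 3*N) + 6 = 9 - 3*N)
21 + s*H(8) = 21 + 51*(9 - 3*8) = 21 + 51*(9 - 24) = 21 + 51*(-15) = 21 - 765 = -744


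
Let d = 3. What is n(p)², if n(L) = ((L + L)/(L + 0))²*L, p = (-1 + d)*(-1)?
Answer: 64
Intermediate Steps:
p = -2 (p = (-1 + 3)*(-1) = 2*(-1) = -2)
n(L) = 4*L (n(L) = ((2*L)/L)²*L = 2²*L = 4*L)
n(p)² = (4*(-2))² = (-8)² = 64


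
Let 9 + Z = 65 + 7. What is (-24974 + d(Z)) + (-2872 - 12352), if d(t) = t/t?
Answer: -40197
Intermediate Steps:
Z = 63 (Z = -9 + (65 + 7) = -9 + 72 = 63)
d(t) = 1
(-24974 + d(Z)) + (-2872 - 12352) = (-24974 + 1) + (-2872 - 12352) = -24973 - 15224 = -40197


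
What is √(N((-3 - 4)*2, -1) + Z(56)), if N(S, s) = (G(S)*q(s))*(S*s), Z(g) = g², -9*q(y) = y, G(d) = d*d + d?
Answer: 14*√157/3 ≈ 58.473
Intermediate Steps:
G(d) = d + d² (G(d) = d² + d = d + d²)
q(y) = -y/9
N(S, s) = -S²*s²*(1 + S)/9 (N(S, s) = ((S*(1 + S))*(-s/9))*(S*s) = (-S*s*(1 + S)/9)*(S*s) = -S²*s²*(1 + S)/9)
√(N((-3 - 4)*2, -1) + Z(56)) = √((⅑)*((-3 - 4)*2)²*(-1)²*(-1 - (-3 - 4)*2) + 56²) = √((⅑)*(-7*2)²*1*(-1 - (-7)*2) + 3136) = √((⅑)*(-14)²*1*(-1 - 1*(-14)) + 3136) = √((⅑)*196*1*(-1 + 14) + 3136) = √((⅑)*196*1*13 + 3136) = √(2548/9 + 3136) = √(30772/9) = 14*√157/3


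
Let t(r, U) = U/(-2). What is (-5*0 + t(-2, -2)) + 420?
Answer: 421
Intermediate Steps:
t(r, U) = -U/2 (t(r, U) = U*(-½) = -U/2)
(-5*0 + t(-2, -2)) + 420 = (-5*0 - ½*(-2)) + 420 = (0 + 1) + 420 = 1 + 420 = 421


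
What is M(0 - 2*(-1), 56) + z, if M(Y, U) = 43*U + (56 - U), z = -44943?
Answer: -42535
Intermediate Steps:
M(Y, U) = 56 + 42*U
M(0 - 2*(-1), 56) + z = (56 + 42*56) - 44943 = (56 + 2352) - 44943 = 2408 - 44943 = -42535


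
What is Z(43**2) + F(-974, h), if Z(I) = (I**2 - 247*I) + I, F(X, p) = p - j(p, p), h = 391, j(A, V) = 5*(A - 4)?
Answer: 2962403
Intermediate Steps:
j(A, V) = -20 + 5*A (j(A, V) = 5*(-4 + A) = -20 + 5*A)
F(X, p) = 20 - 4*p (F(X, p) = p - (-20 + 5*p) = p + (20 - 5*p) = 20 - 4*p)
Z(I) = I**2 - 246*I
Z(43**2) + F(-974, h) = 43**2*(-246 + 43**2) + (20 - 4*391) = 1849*(-246 + 1849) + (20 - 1564) = 1849*1603 - 1544 = 2963947 - 1544 = 2962403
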